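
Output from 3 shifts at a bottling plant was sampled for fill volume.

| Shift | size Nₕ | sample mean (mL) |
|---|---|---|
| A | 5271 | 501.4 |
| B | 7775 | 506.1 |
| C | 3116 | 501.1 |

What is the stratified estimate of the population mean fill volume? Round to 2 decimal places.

503.60

N = 16162; weights Wₕ = Nₕ/N = (0.3261, 0.4811, 0.1928).
x̄_st = Σ Wₕ·x̄ₕ = 0.3261·501.4 + 0.4811·506.1 + 0.1928·501.1 ≈ 503.6032...
→ 503.60.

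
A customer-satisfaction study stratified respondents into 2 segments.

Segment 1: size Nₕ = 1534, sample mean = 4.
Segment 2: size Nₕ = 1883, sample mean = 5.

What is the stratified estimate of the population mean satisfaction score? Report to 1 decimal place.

4.6

N = 3417; weights Wₕ = Nₕ/N = (0.4489, 0.5511).
x̄_st = Σ Wₕ·x̄ₕ = 0.4489·4 + 0.5511·5 ≈ 4.551...
→ 4.6.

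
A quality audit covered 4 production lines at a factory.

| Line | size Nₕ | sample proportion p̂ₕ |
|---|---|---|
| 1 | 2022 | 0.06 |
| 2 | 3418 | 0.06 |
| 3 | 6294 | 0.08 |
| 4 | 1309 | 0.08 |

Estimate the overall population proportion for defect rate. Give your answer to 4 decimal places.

N = 2022 + 3418 + 6294 + 1309 = 13043.
Overall proportion = Σ (Nₕ/N)·p̂ₕ.
Σ Nₕp̂ₕ = 121.32 + 205.08 + 503.52 + 104.72 = 934.64.
934.64 / 13043 = 0.071658... → 0.0717.

0.0717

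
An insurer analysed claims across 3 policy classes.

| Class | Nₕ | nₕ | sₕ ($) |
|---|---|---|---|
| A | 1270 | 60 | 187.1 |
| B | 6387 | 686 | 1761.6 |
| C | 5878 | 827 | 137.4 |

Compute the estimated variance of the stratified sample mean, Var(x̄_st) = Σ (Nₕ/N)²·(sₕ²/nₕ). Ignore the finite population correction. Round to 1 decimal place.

1016.8

N = 13535. Term for each stratum: Wₕ²sₕ²/nₕ.
Var(x̄_st) = 5.1367 + 1007.3208 + 4.3054 = 1016.7629 → 1016.8.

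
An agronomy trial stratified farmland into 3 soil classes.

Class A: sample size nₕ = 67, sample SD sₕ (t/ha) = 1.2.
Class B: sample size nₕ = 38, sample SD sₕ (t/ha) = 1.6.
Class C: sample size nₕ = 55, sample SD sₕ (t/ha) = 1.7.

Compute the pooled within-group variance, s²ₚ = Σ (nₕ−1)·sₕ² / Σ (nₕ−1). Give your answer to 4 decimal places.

2.2027

A: (67−1)·1.2² = 66·1.44 = 95.04
B: (38−1)·1.6² = 37·2.56 = 94.72
C: (55−1)·1.7² = 54·2.89 = 156.06
Numerator = 345.82; denominator = Σ(nₕ−1) = 157.
s²ₚ = 345.82/157 = 2.202675... → 2.2027.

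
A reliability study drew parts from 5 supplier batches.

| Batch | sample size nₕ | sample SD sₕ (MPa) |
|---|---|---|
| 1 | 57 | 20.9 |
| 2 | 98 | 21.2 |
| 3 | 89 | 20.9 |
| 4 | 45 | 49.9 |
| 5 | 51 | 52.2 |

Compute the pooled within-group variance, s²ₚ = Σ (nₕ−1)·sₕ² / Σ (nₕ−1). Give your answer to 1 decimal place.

Degrees of freedom: 56 + 97 + 88 + 44 + 50 = 335.
Σ(nₕ−1)sₕ² = 56·436.81 + 97·449.44 + 88·436.81 + 44·2490.01 + 50·2724.84 = 352298.76.
s²ₚ = 352298.76 / 335 = 1051.638... → 1051.6.

1051.6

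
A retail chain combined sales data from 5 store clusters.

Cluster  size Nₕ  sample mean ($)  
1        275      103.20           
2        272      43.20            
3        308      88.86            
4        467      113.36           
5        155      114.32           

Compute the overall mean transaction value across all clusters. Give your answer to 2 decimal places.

93.54

x̄_st = (Σ Nₕx̄ₕ) / (Σ Nₕ) = (275·103.20 + 272·43.20 + 308·88.86 + 467·113.36 + 155·114.32) / 1477
= 138158 / 1477 = 93.5396... → 93.54.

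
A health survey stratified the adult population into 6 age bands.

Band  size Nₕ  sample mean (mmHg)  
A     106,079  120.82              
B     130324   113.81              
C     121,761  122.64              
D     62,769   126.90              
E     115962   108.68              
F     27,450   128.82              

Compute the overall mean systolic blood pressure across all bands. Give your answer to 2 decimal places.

118.16

N = 564345; weights Wₕ = Nₕ/N = (0.1880, 0.2309, 0.2158, 0.1112, 0.2055, 0.0486).
x̄_st = Σ Wₕ·x̄ₕ = 0.1880·120.82 + 0.2309·113.81 + 0.2158·122.64 + 0.1112·126.90 + 0.2055·108.68 + 0.0486·128.82 ≈ 118.1647...
→ 118.16.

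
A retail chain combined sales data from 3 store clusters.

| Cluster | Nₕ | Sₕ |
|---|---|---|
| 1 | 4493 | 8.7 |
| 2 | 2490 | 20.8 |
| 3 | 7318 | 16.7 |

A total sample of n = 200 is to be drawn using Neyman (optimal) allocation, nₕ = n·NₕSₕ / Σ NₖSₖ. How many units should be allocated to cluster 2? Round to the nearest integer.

49

Σ NₕSₕ = 4493·8.7 + 2490·20.8 + 7318·16.7 = 213091.7.
Share for 2: 51792/213091.7 = 0.24305.
n_2 = 200 × 0.24305 = 48.610... → 49.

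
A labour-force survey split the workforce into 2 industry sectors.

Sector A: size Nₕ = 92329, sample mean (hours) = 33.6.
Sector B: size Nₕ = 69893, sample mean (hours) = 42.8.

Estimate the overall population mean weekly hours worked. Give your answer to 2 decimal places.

37.56

N = 162222; weights Wₕ = Nₕ/N = (0.5692, 0.4308).
x̄_st = Σ Wₕ·x̄ₕ = 0.5692·33.6 + 0.4308·42.8 ≈ 37.5638...
→ 37.56.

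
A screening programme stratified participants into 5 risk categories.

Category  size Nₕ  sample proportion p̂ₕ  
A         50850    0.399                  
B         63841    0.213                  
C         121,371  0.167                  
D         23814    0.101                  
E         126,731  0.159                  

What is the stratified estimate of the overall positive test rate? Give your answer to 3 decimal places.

0.198

Wₕ = Nₕ/N with N = 386607: 0.1315, 0.1651, 0.3139, 0.0616, 0.3278.
p̂_st = 0.1315·0.399 + 0.1651·0.213 + 0.3139·0.167 + 0.0616·0.101 + 0.3278·0.159 ≈ 0.19842... → 0.198.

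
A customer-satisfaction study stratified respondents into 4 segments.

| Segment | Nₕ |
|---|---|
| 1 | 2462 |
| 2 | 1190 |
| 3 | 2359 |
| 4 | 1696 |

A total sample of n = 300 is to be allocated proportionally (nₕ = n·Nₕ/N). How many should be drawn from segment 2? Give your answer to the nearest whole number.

Share of segment 2 = 1190/7707 = 0.15441.
Allocate 300 × 0.15441 = 46.322... → 46.

46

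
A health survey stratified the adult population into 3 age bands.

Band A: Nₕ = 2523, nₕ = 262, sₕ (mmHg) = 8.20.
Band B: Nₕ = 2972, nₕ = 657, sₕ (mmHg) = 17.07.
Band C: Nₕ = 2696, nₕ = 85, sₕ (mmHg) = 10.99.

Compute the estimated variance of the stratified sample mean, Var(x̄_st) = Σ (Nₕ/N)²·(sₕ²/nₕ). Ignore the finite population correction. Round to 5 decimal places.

0.23667

N = 8191. Term for each stratum: Wₕ²sₕ²/nₕ.
Var(x̄_st) = 0.02434933 + 0.05838825 + 0.15393677 = 0.23667435 → 0.23667.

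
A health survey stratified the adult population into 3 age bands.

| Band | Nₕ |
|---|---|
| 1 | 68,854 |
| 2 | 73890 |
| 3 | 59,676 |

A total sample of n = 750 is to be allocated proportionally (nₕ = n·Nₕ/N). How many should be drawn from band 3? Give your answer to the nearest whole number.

221

N = 68854 + 73890 + 59676 = 202420.
n_3 = 750·59676/202420 = 221.110... → 221.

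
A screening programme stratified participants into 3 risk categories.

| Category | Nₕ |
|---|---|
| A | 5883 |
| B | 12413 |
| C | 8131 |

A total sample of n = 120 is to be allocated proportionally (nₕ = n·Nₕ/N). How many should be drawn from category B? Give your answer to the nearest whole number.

56

Share of category B = 12413/26427 = 0.46971.
Allocate 120 × 0.46971 = 56.365... → 56.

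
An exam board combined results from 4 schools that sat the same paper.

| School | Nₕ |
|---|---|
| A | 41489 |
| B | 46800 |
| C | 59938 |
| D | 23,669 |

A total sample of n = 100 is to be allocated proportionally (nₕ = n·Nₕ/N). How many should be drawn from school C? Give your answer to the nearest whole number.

N = 41489 + 46800 + 59938 + 23669 = 171896.
n_C = 100·59938/171896 = 34.869... → 35.

35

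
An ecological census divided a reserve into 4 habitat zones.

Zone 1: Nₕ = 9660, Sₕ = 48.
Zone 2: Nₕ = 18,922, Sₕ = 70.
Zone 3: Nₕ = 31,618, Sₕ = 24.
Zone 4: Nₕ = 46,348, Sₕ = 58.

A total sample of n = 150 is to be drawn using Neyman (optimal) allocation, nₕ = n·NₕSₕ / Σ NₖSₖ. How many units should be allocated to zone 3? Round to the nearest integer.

1: NₕSₕ = 9660·48 = 463680
2: NₕSₕ = 18922·70 = 1324540
3: NₕSₕ = 31618·24 = 758832
4: NₕSₕ = 46348·58 = 2688184
Σ NₕSₕ = 5235236.
n_3 = 150·758832/5235236 = 21.742... → 22.

22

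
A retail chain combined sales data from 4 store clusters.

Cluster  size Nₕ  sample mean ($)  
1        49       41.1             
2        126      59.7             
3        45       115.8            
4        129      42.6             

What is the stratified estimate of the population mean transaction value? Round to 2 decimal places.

x̄_st = (Σ Nₕx̄ₕ) / (Σ Nₕ) = (49·41.1 + 126·59.7 + 45·115.8 + 129·42.6) / 349
= 20242.5 / 349 = 58.0014... → 58.00.

58.00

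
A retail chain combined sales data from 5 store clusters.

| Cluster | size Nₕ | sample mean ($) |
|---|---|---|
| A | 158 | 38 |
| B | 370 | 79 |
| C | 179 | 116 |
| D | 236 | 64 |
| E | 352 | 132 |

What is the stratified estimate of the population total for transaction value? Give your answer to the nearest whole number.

117566

A: 158·38 = 6004
B: 370·79 = 29230
C: 179·116 = 20764
D: 236·64 = 15104
E: 352·132 = 46464
τ̂ = Σ Nₕx̄ₕ = 117566.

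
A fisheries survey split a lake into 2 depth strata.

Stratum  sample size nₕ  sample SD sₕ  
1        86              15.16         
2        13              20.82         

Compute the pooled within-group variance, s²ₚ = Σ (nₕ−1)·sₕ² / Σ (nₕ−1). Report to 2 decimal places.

1: (86−1)·15.16² = 85·229.8256 = 19535.176
2: (13−1)·20.82² = 12·433.4724 = 5201.6688
Numerator = 24736.8448; denominator = Σ(nₕ−1) = 97.
s²ₚ = 24736.8448/97 = 255.0190... → 255.02.

255.02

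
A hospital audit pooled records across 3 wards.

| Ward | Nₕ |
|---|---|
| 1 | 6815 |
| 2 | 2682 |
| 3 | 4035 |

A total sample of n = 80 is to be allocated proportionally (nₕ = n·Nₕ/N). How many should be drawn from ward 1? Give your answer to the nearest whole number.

Share of ward 1 = 6815/13532 = 0.50362.
Allocate 80 × 0.50362 = 40.290... → 40.

40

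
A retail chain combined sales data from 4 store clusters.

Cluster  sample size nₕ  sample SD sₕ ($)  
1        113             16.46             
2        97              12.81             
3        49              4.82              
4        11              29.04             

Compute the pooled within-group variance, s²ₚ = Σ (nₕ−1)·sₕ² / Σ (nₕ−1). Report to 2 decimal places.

Degrees of freedom: 112 + 96 + 48 + 10 = 266.
Σ(nₕ−1)sₕ² = 112·270.9316 + 96·164.0961 + 48·23.2324 + 10·843.3216 = 55645.936.
s²ₚ = 55645.936 / 266 = 209.1952... → 209.20.

209.20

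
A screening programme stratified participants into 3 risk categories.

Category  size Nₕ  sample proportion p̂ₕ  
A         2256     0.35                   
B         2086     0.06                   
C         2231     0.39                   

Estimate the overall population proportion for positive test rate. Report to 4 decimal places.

N = 2256 + 2086 + 2231 = 6573.
Overall proportion = Σ (Nₕ/N)·p̂ₕ.
Σ Nₕp̂ₕ = 789.6 + 125.16 + 870.09 = 1784.85.
1784.85 / 6573 = 0.271543... → 0.2715.

0.2715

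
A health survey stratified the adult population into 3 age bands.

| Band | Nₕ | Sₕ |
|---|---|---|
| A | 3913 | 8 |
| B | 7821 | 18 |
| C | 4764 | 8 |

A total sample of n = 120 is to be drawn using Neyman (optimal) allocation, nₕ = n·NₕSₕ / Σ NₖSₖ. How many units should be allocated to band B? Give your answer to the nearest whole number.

Σ NₕSₕ = 3913·8 + 7821·18 + 4764·8 = 210194.
Share for B: 140778/210194 = 0.66975.
n_B = 120 × 0.66975 = 80.370... → 80.

80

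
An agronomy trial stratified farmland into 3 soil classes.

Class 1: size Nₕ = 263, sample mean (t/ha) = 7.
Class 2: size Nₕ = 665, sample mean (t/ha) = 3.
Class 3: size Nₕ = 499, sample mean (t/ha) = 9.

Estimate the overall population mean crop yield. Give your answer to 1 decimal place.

N = 1427; weights Wₕ = Nₕ/N = (0.1843, 0.4660, 0.3497).
x̄_st = Σ Wₕ·x̄ₕ = 0.1843·7 + 0.4660·3 + 0.3497·9 ≈ 5.835...
→ 5.8.

5.8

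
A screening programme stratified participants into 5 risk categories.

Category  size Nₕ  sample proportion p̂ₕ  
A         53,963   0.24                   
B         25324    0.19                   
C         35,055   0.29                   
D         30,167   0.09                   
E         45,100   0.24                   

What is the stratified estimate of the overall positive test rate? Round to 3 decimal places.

0.219

Wₕ = Nₕ/N with N = 189609: 0.2846, 0.1336, 0.1849, 0.1591, 0.2379.
p̂_st = 0.2846·0.24 + 0.1336·0.19 + 0.1849·0.29 + 0.1591·0.09 + 0.2379·0.24 ≈ 0.21870... → 0.219.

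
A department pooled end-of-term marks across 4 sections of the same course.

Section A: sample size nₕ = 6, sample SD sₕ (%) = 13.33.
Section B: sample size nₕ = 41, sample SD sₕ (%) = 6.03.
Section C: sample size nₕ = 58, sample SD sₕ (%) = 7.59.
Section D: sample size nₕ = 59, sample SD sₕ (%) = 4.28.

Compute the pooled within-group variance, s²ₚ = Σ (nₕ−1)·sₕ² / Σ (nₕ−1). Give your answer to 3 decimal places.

A: (6−1)·13.33² = 5·177.6889 = 888.4445
B: (41−1)·6.03² = 40·36.3609 = 1454.436
C: (58−1)·7.59² = 57·57.6081 = 3283.6617
D: (59−1)·4.28² = 58·18.3184 = 1062.4672
Numerator = 6689.0094; denominator = Σ(nₕ−1) = 160.
s²ₚ = 6689.0094/160 = 41.80631... → 41.806.

41.806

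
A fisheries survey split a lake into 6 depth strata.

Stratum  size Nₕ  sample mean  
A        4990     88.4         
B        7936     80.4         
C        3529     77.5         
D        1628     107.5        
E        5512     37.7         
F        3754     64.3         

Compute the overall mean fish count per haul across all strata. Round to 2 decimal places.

N = 27349; weights Wₕ = Nₕ/N = (0.1825, 0.2902, 0.1290, 0.0595, 0.2015, 0.1373).
x̄_st = Σ Wₕ·x̄ₕ = 0.1825·88.4 + 0.2902·80.4 + 0.1290·77.5 + 0.0595·107.5 + 0.2015·37.7 + 0.1373·64.3 ≈ 72.2828...
→ 72.28.

72.28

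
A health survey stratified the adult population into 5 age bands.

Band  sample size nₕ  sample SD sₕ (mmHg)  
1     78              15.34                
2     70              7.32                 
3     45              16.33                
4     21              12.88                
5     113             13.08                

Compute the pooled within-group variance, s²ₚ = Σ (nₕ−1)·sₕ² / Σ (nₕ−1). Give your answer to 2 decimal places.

174.00

Degrees of freedom: 77 + 69 + 44 + 20 + 112 = 322.
Σ(nₕ−1)sₕ² = 77·235.3156 + 69·53.5824 + 44·266.6689 + 20·165.8944 + 112·171.0864 = 56029.4832.
s²ₚ = 56029.4832 / 322 = 174.0046... → 174.00.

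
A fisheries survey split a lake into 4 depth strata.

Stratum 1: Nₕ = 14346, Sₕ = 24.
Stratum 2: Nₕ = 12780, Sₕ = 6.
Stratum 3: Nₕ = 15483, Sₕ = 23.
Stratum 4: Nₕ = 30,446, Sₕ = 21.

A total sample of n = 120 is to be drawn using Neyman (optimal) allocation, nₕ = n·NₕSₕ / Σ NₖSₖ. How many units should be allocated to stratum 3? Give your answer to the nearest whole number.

30

Σ NₕSₕ = 14346·24 + 12780·6 + 15483·23 + 30446·21 = 1416459.
Share for 3: 356109/1416459 = 0.25141.
n_3 = 120 × 0.25141 = 30.169... → 30.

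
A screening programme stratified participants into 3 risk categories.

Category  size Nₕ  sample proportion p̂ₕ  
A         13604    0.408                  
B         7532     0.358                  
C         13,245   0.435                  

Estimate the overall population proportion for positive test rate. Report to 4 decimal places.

0.4074

Wₕ = Nₕ/N with N = 34381: 0.3957, 0.2191, 0.3852.
p̂_st = 0.3957·0.408 + 0.2191·0.358 + 0.3852·0.435 ≈ 0.407448... → 0.4074.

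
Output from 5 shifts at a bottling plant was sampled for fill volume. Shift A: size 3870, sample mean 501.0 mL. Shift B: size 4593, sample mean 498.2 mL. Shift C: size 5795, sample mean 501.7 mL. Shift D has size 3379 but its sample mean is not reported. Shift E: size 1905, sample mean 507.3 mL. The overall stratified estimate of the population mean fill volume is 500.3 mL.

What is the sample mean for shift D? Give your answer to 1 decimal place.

496.0

N = 3870 + 4593 + 5795 + 3379 + 1905 = 19542.
Overall total = μ·N = 500.3·19542 = 9776862.6.
Subtract the known strata: 3870·501.0 + 4593·498.2 + 5795·501.7 + 1905·507.3 = 8100860.6.
Remaining total for shift D: 9776862.6 − 8100860.6 = 1676002.
Divide by its size: 1676002 / 3379 = 496.005... → 496.0.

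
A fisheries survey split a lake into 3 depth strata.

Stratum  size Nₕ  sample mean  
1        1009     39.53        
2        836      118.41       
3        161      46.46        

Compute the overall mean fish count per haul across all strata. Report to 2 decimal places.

72.96

N = 1009 + 836 + 161 = 2006.
The stratified mean weights each stratum mean by its population share Nₕ/N.
Σ Nₕx̄ₕ = 1009·39.53 + 836·118.41 + 161·46.46 = 39885.77 + 98990.76 + 7480.06 = 146356.59.
Divide by N: 146356.59 / 2006 = 72.9594... → 72.96.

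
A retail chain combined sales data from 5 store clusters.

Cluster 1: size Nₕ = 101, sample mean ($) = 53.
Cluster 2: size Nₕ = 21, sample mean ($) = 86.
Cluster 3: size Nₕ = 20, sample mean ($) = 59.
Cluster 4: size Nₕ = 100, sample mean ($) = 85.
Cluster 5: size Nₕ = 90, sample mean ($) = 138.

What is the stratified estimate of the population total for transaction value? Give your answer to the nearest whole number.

29259

1: 101·53 = 5353
2: 21·86 = 1806
3: 20·59 = 1180
4: 100·85 = 8500
5: 90·138 = 12420
τ̂ = Σ Nₕx̄ₕ = 29259.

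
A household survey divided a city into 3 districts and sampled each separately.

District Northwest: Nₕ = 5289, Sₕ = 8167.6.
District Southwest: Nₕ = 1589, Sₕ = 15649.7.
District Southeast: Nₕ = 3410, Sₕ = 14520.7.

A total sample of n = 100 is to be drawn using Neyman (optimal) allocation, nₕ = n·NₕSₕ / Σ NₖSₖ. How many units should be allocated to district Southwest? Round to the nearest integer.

21

Northwest: NₕSₕ = 5289·8167.6 = 43198436.4
Southwest: NₕSₕ = 1589·15649.7 = 24867373.3
Southeast: NₕSₕ = 3410·14520.7 = 49515587
Σ NₕSₕ = 117581396.7.
n_Southwest = 100·24867373.3/117581396.7 = 21.149... → 21.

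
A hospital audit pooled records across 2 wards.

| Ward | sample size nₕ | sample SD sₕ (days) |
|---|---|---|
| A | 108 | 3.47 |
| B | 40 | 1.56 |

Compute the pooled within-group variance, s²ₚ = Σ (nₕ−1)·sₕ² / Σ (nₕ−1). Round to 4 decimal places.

9.4746

Degrees of freedom: 107 + 39 = 146.
Σ(nₕ−1)sₕ² = 107·12.0409 + 39·2.4336 = 1383.2867.
s²ₚ = 1383.2867 / 146 = 9.474566... → 9.4746.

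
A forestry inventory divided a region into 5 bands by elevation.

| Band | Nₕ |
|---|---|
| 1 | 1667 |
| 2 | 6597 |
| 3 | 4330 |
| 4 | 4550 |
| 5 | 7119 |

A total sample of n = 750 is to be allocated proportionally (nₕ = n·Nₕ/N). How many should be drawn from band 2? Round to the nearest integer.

204

Share of band 2 = 6597/24263 = 0.27190.
Allocate 750 × 0.27190 = 203.922... → 204.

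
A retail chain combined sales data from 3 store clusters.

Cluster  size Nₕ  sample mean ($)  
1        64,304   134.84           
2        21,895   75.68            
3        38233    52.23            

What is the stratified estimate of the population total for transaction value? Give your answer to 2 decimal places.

12324674.55

1: 64304·134.84 = 8670751.36
2: 21895·75.68 = 1657013.6
3: 38233·52.23 = 1996909.59
τ̂ = Σ Nₕx̄ₕ = 12324674.55.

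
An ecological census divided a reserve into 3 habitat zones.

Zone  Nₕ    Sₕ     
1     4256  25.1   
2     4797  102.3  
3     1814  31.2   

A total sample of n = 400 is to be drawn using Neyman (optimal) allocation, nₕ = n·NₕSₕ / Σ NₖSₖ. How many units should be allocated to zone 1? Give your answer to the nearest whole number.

1: NₕSₕ = 4256·25.1 = 106825.6
2: NₕSₕ = 4797·102.3 = 490733.1
3: NₕSₕ = 1814·31.2 = 56596.8
Σ NₕSₕ = 654155.5.
n_1 = 400·106825.6/654155.5 = 65.321... → 65.

65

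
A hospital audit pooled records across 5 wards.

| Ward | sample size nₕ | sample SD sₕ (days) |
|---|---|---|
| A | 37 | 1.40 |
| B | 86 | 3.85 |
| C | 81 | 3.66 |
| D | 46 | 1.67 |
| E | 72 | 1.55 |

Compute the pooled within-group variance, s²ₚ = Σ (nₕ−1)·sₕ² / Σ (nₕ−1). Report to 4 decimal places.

Degrees of freedom: 36 + 85 + 80 + 45 + 71 = 317.
Σ(nₕ−1)sₕ² = 36·1.96 + 85·14.8225 + 80·13.3956 + 45·2.7889 + 71·2.4025 = 2698.1985.
s²ₚ = 2698.1985 / 317 = 8.511667... → 8.5117.

8.5117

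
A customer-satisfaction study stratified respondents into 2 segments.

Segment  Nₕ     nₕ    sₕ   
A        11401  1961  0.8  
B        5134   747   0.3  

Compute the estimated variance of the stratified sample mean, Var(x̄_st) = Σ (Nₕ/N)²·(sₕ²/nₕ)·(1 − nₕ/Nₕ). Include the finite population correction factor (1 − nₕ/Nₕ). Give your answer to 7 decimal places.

0.0001384

N = 16535; Wₕ = Nₕ/N.
segment A: (11401/16535)²·0.8²/1961·(1 − 1961/11401) = 0.0001284721
segment B: (5134/16535)²·0.3²/747·(1 − 747/5134) = 0.0000099251
Sum = 0.0001383973 → 0.0001384.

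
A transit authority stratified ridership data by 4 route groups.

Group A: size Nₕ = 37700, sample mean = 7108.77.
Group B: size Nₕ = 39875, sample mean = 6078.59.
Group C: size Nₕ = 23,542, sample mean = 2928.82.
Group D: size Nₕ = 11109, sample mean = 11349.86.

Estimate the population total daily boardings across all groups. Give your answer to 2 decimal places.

Population total = Σ Nₕ·x̄ₕ (each stratum's size times its mean).
37700·7108.77 + 39875·6078.59 + 23542·2928.82 + 11109·11349.86 = 268000629 + 242383776.25 + 68950280.44 + 126085594.74 = 705420280.43.

705420280.43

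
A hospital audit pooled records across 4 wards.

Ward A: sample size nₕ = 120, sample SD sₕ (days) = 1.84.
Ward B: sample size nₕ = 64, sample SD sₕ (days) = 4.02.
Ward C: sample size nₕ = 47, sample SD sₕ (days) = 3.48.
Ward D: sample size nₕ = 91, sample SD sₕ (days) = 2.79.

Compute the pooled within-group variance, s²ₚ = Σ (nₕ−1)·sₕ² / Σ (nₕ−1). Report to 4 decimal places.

Degrees of freedom: 119 + 63 + 46 + 90 = 318.
Σ(nₕ−1)sₕ² = 119·3.3856 + 63·16.1604 + 46·12.1104 + 90·7.7841 = 2678.639.
s²ₚ = 2678.639 / 318 = 8.423393... → 8.4234.

8.4234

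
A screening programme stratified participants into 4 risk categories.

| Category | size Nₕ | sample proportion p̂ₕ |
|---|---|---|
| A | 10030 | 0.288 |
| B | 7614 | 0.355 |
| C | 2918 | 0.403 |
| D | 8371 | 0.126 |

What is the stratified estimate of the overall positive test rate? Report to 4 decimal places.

N = 10030 + 7614 + 2918 + 8371 = 28933.
Overall proportion = Σ (Nₕ/N)·p̂ₕ.
Σ Nₕp̂ₕ = 2888.64 + 2702.97 + 1175.954 + 1054.746 = 7822.31.
7822.31 / 28933 = 0.270359... → 0.2704.

0.2704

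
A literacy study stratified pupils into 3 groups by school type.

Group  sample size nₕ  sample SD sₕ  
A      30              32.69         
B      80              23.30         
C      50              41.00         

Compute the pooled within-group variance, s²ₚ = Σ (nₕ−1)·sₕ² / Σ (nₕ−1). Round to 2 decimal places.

995.21

A: (30−1)·32.69² = 29·1068.6361 = 30990.4469
B: (80−1)·23.30² = 79·542.89 = 42888.31
C: (50−1)·41.00² = 49·1681 = 82369
Numerator = 156247.7569; denominator = Σ(nₕ−1) = 157.
s²ₚ = 156247.7569/157 = 995.2086... → 995.21.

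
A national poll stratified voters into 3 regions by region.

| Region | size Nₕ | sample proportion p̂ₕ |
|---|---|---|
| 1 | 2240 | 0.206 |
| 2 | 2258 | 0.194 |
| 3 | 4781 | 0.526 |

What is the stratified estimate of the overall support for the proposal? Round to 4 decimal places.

0.3680

Wₕ = Nₕ/N with N = 9279: 0.2414, 0.2433, 0.5152.
p̂_st = 0.2414·0.206 + 0.2433·0.194 + 0.5152·0.526 ≈ 0.367960... → 0.3680.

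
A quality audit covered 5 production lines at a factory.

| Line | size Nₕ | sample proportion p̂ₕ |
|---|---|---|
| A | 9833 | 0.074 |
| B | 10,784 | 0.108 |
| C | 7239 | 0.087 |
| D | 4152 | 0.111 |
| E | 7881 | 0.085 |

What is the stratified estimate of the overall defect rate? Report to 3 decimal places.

0.092

N = 9833 + 10784 + 7239 + 4152 + 7881 = 39889.
Overall proportion = Σ (Nₕ/N)·p̂ₕ.
Σ Nₕp̂ₕ = 727.642 + 1164.672 + 629.793 + 460.872 + 669.885 = 3652.864.
3652.864 / 39889 = 0.09158... → 0.092.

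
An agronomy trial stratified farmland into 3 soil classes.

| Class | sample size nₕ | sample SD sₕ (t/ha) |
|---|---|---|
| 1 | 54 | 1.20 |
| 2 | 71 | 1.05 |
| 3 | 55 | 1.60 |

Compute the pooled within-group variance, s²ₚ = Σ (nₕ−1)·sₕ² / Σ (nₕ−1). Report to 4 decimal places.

1.6482

Degrees of freedom: 53 + 70 + 54 = 177.
Σ(nₕ−1)sₕ² = 53·1.44 + 70·1.1025 + 54·2.56 = 291.735.
s²ₚ = 291.735 / 177 = 1.648220... → 1.6482.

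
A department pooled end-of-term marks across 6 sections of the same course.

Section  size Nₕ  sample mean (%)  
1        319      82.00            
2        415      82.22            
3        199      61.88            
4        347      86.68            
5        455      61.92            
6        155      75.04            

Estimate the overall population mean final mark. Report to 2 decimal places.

N = 319 + 415 + 199 + 347 + 455 + 155 = 1890.
Weight each subgroup mean by Nₕ/N and sum.
Σ Nₕx̄ₕ = 319·82.00 + 415·82.22 + 199·61.88 + 347·86.68 + 455·61.92 + 155·75.04 = 26158 + 34121.3 + 12314.12 + 30077.96 + 28173.6 + 11631.2 = 142476.18.
Divide by N: 142476.18 / 1890 = 75.3842... → 75.38.

75.38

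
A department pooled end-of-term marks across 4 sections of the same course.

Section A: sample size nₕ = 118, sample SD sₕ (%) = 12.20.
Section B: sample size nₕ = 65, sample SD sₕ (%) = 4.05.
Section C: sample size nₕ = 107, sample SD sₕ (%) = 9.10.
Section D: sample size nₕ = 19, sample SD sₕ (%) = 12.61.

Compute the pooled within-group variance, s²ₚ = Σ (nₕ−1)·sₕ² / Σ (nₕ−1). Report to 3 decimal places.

98.702

A: (118−1)·12.20² = 117·148.84 = 17414.28
B: (65−1)·4.05² = 64·16.4025 = 1049.76
C: (107−1)·9.10² = 106·82.81 = 8777.86
D: (19−1)·12.61² = 18·159.0121 = 2862.2178
Numerator = 30104.1178; denominator = Σ(nₕ−1) = 305.
s²ₚ = 30104.1178/305 = 98.70203... → 98.702.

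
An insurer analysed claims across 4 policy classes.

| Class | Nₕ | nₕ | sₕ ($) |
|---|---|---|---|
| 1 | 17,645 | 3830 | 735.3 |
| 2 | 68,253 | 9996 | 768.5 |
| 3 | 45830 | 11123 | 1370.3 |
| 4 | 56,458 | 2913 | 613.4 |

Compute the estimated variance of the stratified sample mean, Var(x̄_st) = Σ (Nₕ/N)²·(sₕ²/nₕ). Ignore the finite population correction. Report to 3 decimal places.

30.651

N = 188186; Wₕ = Nₕ/N.
class 1: (17645/188186)²·735.3²/3830 = 1.241078
class 2: (68253/188186)²·768.5²/9996 = 7.771957
class 3: (45830/188186)²·1370.3²/11123 = 10.012314
class 4: (56458/188186)²·613.4²/2913 = 11.625815
Sum = 30.651164 → 30.651.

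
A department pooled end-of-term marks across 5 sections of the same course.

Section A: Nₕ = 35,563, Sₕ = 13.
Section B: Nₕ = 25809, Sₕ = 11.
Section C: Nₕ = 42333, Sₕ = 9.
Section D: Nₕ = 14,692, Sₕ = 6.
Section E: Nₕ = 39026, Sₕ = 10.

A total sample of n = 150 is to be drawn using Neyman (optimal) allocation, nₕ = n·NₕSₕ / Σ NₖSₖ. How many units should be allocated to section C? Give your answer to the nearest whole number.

36

Σ NₕSₕ = 35563·13 + 25809·11 + 42333·9 + 14692·6 + 39026·10 = 1605627.
Share for C: 380997/1605627 = 0.23729.
n_C = 150 × 0.23729 = 35.593... → 36.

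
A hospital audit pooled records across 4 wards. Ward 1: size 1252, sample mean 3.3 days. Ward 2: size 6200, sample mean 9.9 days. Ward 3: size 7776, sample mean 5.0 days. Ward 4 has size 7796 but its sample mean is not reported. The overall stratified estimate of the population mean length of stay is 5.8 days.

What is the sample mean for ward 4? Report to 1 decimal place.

N = 1252 + 6200 + 7776 + 7796 = 23024.
Overall total = μ·N = 5.8·23024 = 133539.2.
Subtract the known strata: 1252·3.3 + 6200·9.9 + 7776·5.0 = 104391.6.
Remaining total for ward 4: 133539.2 − 104391.6 = 29147.6.
Divide by its size: 29147.6 / 7796 = 3.739... → 3.7.

3.7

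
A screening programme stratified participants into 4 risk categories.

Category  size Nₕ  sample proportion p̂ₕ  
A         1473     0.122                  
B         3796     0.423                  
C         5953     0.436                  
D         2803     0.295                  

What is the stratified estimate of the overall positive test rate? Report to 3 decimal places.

Wₕ = Nₕ/N with N = 14025: 0.1050, 0.2707, 0.4245, 0.1999.
p̂_st = 0.1050·0.122 + 0.2707·0.423 + 0.4245·0.436 + 0.1999·0.295 ≈ 0.37132... → 0.371.

0.371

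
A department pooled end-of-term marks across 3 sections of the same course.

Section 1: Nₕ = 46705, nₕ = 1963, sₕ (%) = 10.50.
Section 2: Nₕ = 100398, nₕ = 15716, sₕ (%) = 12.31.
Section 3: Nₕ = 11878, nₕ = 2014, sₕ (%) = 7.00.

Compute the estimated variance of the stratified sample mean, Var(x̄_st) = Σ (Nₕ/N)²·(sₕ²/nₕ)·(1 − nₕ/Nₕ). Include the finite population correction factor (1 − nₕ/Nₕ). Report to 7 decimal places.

0.0079997

N = 158981. Term for each stratum: Wₕ²sₕ²/nₕ·(1−nₕ/Nₕ).
Var(x̄_st) = 0.0046435125 + 0.0032433947 + 0.0001127827 = 0.0079996899 → 0.0079997.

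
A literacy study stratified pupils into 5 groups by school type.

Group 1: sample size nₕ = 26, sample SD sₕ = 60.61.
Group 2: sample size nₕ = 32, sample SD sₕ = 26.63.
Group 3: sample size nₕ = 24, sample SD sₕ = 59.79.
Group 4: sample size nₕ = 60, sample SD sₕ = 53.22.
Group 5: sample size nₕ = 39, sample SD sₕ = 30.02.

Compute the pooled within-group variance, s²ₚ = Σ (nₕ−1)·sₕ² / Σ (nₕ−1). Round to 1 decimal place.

1: (26−1)·60.61² = 25·3673.5721 = 91839.3025
2: (32−1)·26.63² = 31·709.1569 = 21983.8639
3: (24−1)·59.79² = 23·3574.8441 = 82221.4143
4: (60−1)·53.22² = 59·2832.3684 = 167109.7356
5: (39−1)·30.02² = 38·901.2004 = 34245.6152
Numerator = 397399.9315; denominator = Σ(nₕ−1) = 176.
s²ₚ = 397399.9315/176 = 2257.954... → 2258.0.

2258.0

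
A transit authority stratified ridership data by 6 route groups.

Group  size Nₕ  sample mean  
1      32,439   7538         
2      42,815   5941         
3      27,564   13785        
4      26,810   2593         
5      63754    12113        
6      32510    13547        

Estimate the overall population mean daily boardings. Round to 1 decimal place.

N = 225892; weights Wₕ = Nₕ/N = (0.1436, 0.1895, 0.1220, 0.1187, 0.2822, 0.1439).
x̄_st = Σ Wₕ·x̄ₕ = 0.1436·7538 + 0.1895·5941 + 0.1220·13785 + 0.1187·2593 + 0.2822·12113 + 0.1439·13547 ≈ 9566.706...
→ 9566.7.

9566.7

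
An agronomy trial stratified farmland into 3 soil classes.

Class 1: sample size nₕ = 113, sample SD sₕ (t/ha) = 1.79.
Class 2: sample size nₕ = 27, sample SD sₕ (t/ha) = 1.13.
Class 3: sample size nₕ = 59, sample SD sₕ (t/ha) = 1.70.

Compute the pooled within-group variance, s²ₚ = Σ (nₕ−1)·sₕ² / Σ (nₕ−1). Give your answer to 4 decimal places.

1: (113−1)·1.79² = 112·3.2041 = 358.8592
2: (27−1)·1.13² = 26·1.2769 = 33.1994
3: (59−1)·1.70² = 58·2.89 = 167.62
Numerator = 559.6786; denominator = Σ(nₕ−1) = 196.
s²ₚ = 559.6786/196 = 2.855503... → 2.8555.

2.8555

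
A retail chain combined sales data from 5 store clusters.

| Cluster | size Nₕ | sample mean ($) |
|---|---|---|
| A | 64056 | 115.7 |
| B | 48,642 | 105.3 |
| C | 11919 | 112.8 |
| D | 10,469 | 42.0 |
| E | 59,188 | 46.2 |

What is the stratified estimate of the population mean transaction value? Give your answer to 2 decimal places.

87.77

N = 194274; weights Wₕ = Nₕ/N = (0.3297, 0.2504, 0.0614, 0.0539, 0.3047).
x̄_st = Σ Wₕ·x̄ₕ = 0.3297·115.7 + 0.2504·105.3 + 0.0614·112.8 + 0.0539·42.0 + 0.3047·46.2 ≈ 87.7726...
→ 87.77.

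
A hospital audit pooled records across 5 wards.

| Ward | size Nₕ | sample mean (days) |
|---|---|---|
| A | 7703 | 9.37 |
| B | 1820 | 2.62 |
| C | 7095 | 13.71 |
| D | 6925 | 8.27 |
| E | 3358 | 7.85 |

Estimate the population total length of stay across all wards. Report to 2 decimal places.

257848.01

A: 7703·9.37 = 72177.11
B: 1820·2.62 = 4768.4
C: 7095·13.71 = 97272.45
D: 6925·8.27 = 57269.75
E: 3358·7.85 = 26360.3
τ̂ = Σ Nₕx̄ₕ = 257848.01.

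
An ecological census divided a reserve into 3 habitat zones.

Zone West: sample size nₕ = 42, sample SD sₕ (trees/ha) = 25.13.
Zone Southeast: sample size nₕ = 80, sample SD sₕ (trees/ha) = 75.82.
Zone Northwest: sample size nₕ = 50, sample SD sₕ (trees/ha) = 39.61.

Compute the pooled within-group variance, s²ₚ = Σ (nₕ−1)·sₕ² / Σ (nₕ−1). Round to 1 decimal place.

West: (42−1)·25.13² = 41·631.5169 = 25892.1929
Southeast: (80−1)·75.82² = 79·5748.6724 = 454145.1196
Northwest: (50−1)·39.61² = 49·1568.9521 = 76878.6529
Numerator = 556915.9654; denominator = Σ(nₕ−1) = 169.
s²ₚ = 556915.9654/169 = 3295.361... → 3295.4.

3295.4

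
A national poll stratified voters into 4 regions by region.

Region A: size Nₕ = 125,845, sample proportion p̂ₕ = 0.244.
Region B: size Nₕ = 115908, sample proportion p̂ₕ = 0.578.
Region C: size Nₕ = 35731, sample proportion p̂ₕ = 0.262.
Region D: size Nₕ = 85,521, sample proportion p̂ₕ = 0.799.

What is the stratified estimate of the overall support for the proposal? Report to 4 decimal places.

0.4832

N = 125845 + 115908 + 35731 + 85521 = 363005.
Overall proportion = Σ (Nₕ/N)·p̂ₕ.
Σ Nₕp̂ₕ = 30706.18 + 66994.824 + 9361.522 + 68331.279 = 175393.805.
175393.805 / 363005 = 0.483172... → 0.4832.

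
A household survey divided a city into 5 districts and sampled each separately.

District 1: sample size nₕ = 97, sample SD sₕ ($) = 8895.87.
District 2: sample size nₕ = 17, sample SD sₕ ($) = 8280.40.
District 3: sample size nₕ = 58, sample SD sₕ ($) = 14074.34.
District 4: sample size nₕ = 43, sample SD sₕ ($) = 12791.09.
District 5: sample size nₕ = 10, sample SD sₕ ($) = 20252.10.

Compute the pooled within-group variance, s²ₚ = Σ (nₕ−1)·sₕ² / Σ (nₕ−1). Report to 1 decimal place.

138855171.0

1: (97−1)·8895.87² = 96·79136503.0569 = 7597104293.4624
2: (17−1)·8280.40² = 16·68565024.16 = 1097040386.56
3: (58−1)·14074.34² = 57·198087046.4356 = 11290961646.8292
4: (43−1)·12791.09² = 42·163611983.3881 = 6871703302.3002
5: (10−1)·20252.10² = 9·410147554.41 = 3691327989.69
Numerator = 30548137618.8418; denominator = Σ(nₕ−1) = 220.
s²ₚ = 30548137618.8418/220 = 138855170.995... → 138855171.0.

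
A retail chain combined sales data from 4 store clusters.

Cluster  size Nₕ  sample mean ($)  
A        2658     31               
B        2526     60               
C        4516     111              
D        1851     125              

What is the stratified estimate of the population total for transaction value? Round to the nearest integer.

966609

Estimate total by summing Nₕ·x̄ₕ over strata.
2658·31 + 2526·60 + 4516·111 + 1851·125 = 82398 + 151560 + 501276 + 231375 = 966609.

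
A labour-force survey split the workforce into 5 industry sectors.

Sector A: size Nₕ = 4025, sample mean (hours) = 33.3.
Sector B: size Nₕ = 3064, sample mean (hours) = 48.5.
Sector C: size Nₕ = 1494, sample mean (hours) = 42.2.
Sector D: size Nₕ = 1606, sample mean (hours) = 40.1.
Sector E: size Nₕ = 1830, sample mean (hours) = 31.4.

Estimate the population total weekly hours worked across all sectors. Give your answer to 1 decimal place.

467545.9

A: 4025·33.3 = 134032.5
B: 3064·48.5 = 148604
C: 1494·42.2 = 63046.8
D: 1606·40.1 = 64400.6
E: 1830·31.4 = 57462
τ̂ = Σ Nₕx̄ₕ = 467545.9.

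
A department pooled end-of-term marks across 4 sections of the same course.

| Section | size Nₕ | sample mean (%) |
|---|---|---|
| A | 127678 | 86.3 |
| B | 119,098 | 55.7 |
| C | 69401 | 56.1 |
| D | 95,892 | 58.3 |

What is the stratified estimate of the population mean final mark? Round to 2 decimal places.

65.85

x̄_st = (Σ Nₕx̄ₕ) / (Σ Nₕ) = (127678·86.3 + 119098·55.7 + 69401·56.1 + 95892·58.3) / 412069
= 27136269.7 / 412069 = 65.8537... → 65.85.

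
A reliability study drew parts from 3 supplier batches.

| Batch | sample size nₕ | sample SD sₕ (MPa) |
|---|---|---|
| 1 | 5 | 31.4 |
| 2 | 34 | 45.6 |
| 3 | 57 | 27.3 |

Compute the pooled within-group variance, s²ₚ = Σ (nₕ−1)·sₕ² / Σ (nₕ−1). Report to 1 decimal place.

1229.0

1: (5−1)·31.4² = 4·985.96 = 3943.84
2: (34−1)·45.6² = 33·2079.36 = 68618.88
3: (57−1)·27.3² = 56·745.29 = 41736.24
Numerator = 114298.96; denominator = Σ(nₕ−1) = 93.
s²ₚ = 114298.96/93 = 1229.021... → 1229.0.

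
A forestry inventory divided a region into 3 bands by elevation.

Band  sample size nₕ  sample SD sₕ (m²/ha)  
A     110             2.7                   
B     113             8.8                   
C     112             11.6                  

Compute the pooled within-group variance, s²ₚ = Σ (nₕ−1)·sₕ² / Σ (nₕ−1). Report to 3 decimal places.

Degrees of freedom: 109 + 112 + 111 = 332.
Σ(nₕ−1)sₕ² = 109·7.29 + 112·77.44 + 111·134.56 = 24404.05.
s²ₚ = 24404.05 / 332 = 73.50617... → 73.506.

73.506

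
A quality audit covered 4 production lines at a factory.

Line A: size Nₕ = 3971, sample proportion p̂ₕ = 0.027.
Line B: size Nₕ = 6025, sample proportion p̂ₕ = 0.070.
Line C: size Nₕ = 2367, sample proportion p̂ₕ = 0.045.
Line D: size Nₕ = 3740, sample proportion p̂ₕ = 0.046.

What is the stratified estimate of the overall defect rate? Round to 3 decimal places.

Wₕ = Nₕ/N with N = 16103: 0.2466, 0.3742, 0.1470, 0.2323.
p̂_st = 0.2466·0.027 + 0.3742·0.070 + 0.1470·0.045 + 0.2323·0.046 ≈ 0.05015... → 0.050.

0.050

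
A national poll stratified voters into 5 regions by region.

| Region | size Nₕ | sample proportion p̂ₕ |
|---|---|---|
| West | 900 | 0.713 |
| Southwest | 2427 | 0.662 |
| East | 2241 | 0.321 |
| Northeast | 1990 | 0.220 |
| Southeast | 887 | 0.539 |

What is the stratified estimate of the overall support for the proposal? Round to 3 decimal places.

0.460

N = 900 + 2427 + 2241 + 1990 + 887 = 8445.
Overall proportion = Σ (Nₕ/N)·p̂ₕ.
Σ Nₕp̂ₕ = 641.7 + 1606.674 + 719.361 + 437.8 + 478.093 = 3883.628.
3883.628 / 8445 = 0.45987... → 0.460.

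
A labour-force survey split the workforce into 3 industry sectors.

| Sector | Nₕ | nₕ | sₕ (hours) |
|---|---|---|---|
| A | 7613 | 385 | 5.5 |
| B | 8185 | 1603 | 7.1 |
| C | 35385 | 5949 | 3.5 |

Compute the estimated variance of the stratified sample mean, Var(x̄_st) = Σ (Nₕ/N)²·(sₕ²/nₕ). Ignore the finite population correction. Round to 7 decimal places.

0.0035267

N = 51183; Wₕ = Nₕ/N.
sector A: (7613/51183)²·5.5²/385 = 0.0017383004
sector B: (8185/51183)²·7.1²/1603 = 0.0008042093
sector C: (35385/51183)²·3.5²/5949 = 0.0009841902
Sum = 0.0035266999 → 0.0035267.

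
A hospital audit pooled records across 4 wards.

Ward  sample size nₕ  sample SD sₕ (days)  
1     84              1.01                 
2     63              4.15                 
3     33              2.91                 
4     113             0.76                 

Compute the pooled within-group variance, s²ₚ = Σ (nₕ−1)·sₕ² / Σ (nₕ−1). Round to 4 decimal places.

5.1493

Degrees of freedom: 83 + 62 + 32 + 112 = 289.
Σ(nₕ−1)sₕ² = 83·1.0201 + 62·17.2225 + 32·8.4681 + 112·0.5776 = 1488.1337.
s²ₚ = 1488.1337 / 289 = 5.149252... → 5.1493.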